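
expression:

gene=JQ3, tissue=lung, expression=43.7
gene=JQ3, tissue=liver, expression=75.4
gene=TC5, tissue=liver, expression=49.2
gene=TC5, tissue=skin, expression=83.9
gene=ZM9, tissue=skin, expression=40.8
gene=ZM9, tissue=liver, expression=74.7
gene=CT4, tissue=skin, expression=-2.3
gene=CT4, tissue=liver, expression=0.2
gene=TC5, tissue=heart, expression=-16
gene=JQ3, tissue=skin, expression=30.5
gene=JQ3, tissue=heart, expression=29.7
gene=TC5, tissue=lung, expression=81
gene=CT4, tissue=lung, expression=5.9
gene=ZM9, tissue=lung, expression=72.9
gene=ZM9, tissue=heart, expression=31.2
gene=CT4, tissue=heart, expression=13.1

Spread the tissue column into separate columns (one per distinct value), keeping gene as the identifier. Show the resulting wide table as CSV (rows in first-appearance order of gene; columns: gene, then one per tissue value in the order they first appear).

gene,lung,liver,skin,heart
JQ3,43.7,75.4,30.5,29.7
TC5,81,49.2,83.9,-16
ZM9,72.9,74.7,40.8,31.2
CT4,5.9,0.2,-2.3,13.1

Columns: gene plus the 4 distinct tissue values (lung, liver, skin, heart).
For example, row JQ3 column lung takes expression=43.7 from the long row (JQ3, lung).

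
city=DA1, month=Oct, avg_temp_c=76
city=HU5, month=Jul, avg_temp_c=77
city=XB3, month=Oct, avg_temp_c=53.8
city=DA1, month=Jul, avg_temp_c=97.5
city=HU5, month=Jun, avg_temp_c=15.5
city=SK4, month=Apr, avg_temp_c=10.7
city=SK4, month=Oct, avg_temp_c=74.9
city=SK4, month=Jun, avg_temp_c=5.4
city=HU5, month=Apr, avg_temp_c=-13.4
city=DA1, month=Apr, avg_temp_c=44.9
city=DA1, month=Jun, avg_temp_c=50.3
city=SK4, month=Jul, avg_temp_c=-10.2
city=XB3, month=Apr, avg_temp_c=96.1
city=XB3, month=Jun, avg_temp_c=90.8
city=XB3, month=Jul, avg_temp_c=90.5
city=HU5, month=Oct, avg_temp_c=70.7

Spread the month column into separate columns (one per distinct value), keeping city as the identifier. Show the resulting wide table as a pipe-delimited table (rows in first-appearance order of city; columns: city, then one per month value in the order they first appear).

| city | Oct | Jul | Jun | Apr |
| DA1 | 76 | 97.5 | 50.3 | 44.9 |
| HU5 | 70.7 | 77 | 15.5 | -13.4 |
| XB3 | 53.8 | 90.5 | 90.8 | 96.1 |
| SK4 | 74.9 | -10.2 | 5.4 | 10.7 |

Columns: city plus the 4 distinct month values (Oct, Jul, Jun, Apr).
For example, row DA1 column Oct takes avg_temp_c=76 from the long row (DA1, Oct).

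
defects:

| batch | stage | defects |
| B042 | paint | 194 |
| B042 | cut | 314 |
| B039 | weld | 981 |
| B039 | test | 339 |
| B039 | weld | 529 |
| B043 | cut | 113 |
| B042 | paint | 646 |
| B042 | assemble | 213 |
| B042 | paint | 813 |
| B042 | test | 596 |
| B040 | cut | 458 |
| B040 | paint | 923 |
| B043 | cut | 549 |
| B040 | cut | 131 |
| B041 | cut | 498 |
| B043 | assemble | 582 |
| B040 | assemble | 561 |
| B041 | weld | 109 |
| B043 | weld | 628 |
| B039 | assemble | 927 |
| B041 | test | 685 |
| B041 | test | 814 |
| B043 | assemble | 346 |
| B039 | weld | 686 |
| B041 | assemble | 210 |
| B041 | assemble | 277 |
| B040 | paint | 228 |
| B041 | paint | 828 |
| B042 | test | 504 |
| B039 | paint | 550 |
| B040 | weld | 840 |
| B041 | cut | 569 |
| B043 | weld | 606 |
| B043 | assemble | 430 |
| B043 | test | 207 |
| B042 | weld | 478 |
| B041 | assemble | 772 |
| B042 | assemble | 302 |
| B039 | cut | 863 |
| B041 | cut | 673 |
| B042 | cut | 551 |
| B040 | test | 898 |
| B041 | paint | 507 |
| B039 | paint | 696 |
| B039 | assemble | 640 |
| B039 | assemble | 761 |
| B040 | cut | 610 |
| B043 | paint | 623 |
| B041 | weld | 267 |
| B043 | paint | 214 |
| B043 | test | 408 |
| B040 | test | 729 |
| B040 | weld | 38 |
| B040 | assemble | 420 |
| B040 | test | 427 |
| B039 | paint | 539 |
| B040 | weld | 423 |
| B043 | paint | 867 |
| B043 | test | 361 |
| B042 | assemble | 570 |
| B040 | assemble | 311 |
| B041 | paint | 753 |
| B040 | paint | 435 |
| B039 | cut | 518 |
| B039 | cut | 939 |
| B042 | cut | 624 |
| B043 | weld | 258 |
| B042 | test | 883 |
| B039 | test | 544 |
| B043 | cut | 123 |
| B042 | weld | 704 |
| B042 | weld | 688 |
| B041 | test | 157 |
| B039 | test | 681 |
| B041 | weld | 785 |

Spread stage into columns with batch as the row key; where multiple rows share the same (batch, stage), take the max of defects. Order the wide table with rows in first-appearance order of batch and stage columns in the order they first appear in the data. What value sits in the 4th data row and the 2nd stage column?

With rows in first-appearance order of batch, row 4 is batch=B040. stage columns in first-appearance order: paint, cut, weld, test, assemble; column 2 is cut.
Long rows with batch=B040, stage=cut: max(458, 131, 610) = 610.

610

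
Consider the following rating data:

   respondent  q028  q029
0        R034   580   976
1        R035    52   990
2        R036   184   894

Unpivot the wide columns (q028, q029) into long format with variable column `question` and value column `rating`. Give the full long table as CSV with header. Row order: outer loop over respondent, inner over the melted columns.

Each (respondent, column) pair becomes one row: 3 × 2 = 6 rows.
For example, (R034, q028) → rating=580.

respondent,question,rating
R034,q028,580
R034,q029,976
R035,q028,52
R035,q029,990
R036,q028,184
R036,q029,894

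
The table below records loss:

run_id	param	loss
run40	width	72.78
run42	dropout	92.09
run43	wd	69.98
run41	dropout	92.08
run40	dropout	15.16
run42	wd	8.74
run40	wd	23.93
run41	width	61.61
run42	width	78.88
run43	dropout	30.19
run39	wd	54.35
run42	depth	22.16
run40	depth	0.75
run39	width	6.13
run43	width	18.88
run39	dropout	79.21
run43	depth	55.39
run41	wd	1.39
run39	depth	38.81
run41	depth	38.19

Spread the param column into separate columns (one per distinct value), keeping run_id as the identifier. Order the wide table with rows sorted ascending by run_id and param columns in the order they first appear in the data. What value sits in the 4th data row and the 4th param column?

22.16

With rows sorted ascending by run_id, row 4 is run_id=run42. param columns in first-appearance order: width, dropout, wd, depth; column 4 is depth.
Long rows with run_id=run42, param=depth: loss = 22.16.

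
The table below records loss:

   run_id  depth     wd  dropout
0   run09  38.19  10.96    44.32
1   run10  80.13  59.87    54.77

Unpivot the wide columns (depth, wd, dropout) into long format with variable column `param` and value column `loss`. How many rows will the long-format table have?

2 run_id values × 3 melted columns = 6 rows.

6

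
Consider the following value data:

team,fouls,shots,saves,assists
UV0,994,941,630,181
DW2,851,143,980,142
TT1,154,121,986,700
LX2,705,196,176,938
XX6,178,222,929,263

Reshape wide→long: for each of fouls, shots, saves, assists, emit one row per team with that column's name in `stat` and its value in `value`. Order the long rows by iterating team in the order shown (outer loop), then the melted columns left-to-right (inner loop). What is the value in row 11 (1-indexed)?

986

20 rows total (5 × 4). Row 11: index ⌊(11-1)/4⌋ = 2 into team → TT1; (11-1) mod 4 = 2 into the melted columns → saves.
So row 11 is (TT1, saves, 986); value = 986.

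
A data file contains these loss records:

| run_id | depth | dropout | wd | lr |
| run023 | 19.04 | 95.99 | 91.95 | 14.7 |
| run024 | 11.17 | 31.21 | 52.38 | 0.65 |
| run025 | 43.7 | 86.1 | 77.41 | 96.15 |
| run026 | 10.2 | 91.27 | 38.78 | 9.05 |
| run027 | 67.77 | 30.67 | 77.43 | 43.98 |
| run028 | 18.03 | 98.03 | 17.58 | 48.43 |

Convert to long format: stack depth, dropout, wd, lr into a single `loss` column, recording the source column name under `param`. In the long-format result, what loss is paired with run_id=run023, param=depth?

19.04

Unpivoting turns each (run_id, wide-column) pair into one long row.
The wide cell at row run023, column depth holds 19.04, so the long row (run023, depth) has loss=19.04.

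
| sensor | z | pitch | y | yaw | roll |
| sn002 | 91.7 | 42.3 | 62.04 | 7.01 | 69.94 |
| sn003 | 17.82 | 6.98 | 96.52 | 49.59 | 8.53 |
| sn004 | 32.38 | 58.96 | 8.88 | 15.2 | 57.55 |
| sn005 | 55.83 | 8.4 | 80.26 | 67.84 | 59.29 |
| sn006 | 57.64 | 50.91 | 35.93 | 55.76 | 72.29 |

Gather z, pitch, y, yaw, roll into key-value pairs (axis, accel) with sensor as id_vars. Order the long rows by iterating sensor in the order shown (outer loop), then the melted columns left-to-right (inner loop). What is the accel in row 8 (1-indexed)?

25 rows total (5 × 5). Row 8: index ⌊(8-1)/5⌋ = 1 into sensor → sn003; (8-1) mod 5 = 2 into the melted columns → y.
So row 8 is (sn003, y, 96.52); accel = 96.52.

96.52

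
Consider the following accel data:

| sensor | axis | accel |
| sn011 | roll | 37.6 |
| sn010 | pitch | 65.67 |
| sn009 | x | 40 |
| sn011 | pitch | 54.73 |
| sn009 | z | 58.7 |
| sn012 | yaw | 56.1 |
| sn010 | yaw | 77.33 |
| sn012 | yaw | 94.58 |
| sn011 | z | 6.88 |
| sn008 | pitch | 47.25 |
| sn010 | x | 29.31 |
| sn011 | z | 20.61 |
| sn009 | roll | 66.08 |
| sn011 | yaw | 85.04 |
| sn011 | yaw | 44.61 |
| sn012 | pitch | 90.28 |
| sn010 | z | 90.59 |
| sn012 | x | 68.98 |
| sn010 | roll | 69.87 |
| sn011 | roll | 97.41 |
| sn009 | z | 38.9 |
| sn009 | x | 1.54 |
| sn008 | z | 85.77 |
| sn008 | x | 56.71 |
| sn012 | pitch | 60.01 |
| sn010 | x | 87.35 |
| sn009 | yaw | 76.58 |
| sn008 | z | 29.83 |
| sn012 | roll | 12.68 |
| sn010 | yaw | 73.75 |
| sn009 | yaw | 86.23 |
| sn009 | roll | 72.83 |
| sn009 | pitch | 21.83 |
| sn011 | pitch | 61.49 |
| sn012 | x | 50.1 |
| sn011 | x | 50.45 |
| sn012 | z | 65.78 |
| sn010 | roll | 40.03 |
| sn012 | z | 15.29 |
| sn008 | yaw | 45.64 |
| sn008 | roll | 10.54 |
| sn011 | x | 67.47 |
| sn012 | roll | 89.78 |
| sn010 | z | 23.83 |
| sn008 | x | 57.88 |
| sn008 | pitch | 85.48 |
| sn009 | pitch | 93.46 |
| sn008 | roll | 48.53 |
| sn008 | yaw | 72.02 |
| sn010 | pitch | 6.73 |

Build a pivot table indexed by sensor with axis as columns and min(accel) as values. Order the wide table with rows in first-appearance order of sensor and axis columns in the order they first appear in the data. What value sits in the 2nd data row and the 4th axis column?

With rows in first-appearance order of sensor, row 2 is sensor=sn010. axis columns in first-appearance order: roll, pitch, x, z, yaw; column 4 is z.
Long rows with sensor=sn010, axis=z: min(90.59, 23.83) = 23.83.

23.83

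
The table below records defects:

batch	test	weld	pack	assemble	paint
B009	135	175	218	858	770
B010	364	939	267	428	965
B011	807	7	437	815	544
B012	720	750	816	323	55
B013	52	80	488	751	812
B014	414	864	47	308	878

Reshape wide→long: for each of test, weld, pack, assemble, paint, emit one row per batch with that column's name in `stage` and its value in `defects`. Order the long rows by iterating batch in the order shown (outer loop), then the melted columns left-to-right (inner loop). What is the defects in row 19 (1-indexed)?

323

30 rows total (6 × 5). Row 19: index ⌊(19-1)/5⌋ = 3 into batch → B012; (19-1) mod 5 = 3 into the melted columns → assemble.
So row 19 is (B012, assemble, 323); defects = 323.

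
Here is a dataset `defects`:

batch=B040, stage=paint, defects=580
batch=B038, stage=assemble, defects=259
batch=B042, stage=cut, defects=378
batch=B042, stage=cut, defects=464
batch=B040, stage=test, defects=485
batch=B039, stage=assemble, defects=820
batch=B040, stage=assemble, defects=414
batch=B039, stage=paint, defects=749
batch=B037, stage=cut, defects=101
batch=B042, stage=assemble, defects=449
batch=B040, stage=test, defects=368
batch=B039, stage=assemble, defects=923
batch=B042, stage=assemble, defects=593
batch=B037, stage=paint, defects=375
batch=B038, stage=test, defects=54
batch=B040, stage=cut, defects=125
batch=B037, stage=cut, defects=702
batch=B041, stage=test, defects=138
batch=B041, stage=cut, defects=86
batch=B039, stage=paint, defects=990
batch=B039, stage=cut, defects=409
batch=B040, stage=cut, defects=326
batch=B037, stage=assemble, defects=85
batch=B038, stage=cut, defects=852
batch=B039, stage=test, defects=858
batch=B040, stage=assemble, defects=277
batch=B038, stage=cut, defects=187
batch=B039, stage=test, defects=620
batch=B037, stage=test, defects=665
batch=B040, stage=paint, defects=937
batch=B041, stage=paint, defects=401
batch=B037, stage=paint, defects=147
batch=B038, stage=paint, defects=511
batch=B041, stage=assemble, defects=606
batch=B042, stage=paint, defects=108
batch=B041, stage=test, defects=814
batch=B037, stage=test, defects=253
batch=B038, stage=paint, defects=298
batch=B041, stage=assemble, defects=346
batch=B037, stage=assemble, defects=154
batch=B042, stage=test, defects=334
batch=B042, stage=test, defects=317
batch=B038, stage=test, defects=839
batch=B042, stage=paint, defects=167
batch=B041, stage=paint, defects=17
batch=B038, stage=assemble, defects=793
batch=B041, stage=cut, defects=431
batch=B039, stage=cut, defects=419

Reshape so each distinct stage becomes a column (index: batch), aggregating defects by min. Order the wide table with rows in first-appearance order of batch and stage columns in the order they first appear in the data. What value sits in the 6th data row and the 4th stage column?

138

With rows in first-appearance order of batch, row 6 is batch=B041. stage columns in first-appearance order: paint, assemble, cut, test; column 4 is test.
Long rows with batch=B041, stage=test: min(138, 814) = 138.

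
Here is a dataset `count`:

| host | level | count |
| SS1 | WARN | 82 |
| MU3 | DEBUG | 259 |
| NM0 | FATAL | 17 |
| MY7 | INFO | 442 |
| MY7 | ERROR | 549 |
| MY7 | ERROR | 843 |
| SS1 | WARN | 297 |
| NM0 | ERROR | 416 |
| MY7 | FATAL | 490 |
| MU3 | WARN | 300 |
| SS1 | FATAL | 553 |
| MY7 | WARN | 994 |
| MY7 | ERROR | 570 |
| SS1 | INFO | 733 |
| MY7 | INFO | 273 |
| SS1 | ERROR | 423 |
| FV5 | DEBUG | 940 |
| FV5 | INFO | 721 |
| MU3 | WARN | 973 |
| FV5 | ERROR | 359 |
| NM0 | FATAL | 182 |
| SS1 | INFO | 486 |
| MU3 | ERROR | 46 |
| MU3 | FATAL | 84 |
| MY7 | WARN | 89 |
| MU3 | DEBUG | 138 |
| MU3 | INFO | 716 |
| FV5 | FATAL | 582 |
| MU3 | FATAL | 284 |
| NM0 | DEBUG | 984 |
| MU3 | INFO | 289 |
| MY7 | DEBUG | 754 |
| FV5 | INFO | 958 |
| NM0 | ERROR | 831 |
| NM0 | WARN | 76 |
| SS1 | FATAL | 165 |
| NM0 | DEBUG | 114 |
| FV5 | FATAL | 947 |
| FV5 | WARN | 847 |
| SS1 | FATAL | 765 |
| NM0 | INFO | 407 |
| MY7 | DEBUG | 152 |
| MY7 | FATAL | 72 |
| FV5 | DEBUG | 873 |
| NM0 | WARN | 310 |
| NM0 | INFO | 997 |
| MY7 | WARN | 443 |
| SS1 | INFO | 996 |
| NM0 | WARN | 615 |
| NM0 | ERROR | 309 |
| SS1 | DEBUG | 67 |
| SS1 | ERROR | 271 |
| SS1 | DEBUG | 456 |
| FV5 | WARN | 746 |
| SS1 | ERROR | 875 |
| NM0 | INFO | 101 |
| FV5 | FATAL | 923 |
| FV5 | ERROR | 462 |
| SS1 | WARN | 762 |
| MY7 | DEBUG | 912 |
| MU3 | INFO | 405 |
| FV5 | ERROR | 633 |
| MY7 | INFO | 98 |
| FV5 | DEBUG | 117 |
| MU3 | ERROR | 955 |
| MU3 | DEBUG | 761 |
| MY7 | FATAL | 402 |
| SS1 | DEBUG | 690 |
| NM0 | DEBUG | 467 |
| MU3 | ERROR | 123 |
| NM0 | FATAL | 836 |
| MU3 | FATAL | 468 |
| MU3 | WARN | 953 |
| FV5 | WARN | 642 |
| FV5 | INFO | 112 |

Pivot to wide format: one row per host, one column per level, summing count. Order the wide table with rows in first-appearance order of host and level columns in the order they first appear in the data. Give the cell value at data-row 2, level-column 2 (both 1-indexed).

1158

With rows in first-appearance order of host, row 2 is host=MU3. level columns in first-appearance order: WARN, DEBUG, FATAL, INFO, ERROR; column 2 is DEBUG.
Long rows with host=MU3, level=DEBUG: 259 + 138 + 761 = 1158.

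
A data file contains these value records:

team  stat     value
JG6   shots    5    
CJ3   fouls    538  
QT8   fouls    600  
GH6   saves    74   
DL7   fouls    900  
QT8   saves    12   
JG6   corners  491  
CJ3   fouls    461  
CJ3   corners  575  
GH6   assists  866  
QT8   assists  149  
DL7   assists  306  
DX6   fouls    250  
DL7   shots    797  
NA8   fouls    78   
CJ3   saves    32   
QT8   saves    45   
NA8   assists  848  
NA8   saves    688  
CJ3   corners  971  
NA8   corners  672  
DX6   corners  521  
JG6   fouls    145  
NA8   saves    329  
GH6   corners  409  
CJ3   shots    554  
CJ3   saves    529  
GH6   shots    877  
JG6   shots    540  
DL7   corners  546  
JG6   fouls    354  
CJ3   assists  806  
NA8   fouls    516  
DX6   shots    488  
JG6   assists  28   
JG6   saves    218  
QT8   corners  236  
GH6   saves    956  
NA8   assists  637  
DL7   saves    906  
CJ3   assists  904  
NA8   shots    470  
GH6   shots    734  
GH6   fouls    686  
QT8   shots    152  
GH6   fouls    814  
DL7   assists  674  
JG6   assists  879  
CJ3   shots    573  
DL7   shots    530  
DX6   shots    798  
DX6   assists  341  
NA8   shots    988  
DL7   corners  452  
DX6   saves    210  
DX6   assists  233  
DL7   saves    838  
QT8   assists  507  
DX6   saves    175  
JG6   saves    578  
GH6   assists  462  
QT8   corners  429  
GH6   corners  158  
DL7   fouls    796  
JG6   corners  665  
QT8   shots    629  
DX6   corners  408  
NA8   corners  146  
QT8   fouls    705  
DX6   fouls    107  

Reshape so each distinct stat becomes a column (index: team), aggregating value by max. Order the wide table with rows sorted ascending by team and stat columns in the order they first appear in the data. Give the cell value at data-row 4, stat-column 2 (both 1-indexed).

With rows sorted ascending by team, row 4 is team=GH6. stat columns in first-appearance order: shots, fouls, saves, corners, assists; column 2 is fouls.
Long rows with team=GH6, stat=fouls: max(686, 814) = 814.

814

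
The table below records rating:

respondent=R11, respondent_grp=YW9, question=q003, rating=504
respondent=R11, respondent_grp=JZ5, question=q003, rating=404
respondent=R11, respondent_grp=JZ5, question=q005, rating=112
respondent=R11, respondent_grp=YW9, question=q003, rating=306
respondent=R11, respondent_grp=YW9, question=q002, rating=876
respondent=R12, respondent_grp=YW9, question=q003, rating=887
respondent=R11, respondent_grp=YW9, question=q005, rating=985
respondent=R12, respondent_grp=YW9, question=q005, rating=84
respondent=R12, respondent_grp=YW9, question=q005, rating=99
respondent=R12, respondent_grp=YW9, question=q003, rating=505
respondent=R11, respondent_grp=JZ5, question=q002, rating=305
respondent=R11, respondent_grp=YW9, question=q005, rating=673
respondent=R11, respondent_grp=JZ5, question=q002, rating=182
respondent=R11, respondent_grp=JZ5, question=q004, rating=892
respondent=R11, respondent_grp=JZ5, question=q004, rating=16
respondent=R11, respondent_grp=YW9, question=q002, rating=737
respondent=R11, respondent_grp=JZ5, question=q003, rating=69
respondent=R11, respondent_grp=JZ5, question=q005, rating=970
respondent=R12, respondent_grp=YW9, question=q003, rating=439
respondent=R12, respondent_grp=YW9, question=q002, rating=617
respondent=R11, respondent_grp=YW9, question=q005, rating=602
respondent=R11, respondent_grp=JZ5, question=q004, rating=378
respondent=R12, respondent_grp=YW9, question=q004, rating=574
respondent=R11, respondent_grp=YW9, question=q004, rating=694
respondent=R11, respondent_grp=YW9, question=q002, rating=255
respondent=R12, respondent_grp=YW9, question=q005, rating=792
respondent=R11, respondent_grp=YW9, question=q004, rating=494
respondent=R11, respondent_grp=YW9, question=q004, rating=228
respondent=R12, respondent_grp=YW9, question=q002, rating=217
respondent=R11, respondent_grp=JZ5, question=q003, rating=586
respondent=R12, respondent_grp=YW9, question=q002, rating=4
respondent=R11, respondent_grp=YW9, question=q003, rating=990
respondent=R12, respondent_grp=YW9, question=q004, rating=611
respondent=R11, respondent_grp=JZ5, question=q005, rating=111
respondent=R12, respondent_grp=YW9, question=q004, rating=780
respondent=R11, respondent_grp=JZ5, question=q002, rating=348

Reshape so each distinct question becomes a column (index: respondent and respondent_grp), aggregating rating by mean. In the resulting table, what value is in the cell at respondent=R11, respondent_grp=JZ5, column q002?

278.33

Rows with respondent=R11, respondent_grp=JZ5 and question=q002: rating values are 305, 182, 348.
(305 + 182 + 348) / 3 = 278.33.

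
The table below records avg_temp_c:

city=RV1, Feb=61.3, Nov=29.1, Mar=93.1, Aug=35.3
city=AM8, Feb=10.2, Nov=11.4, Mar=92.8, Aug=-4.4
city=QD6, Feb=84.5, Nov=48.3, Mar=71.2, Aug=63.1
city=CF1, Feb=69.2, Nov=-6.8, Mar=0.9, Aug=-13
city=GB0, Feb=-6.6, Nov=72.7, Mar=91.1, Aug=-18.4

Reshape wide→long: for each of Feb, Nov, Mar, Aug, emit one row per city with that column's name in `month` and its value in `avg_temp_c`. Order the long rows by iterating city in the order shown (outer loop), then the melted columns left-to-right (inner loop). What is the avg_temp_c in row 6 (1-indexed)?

11.4

20 rows total (5 × 4). Row 6: index ⌊(6-1)/4⌋ = 1 into city → AM8; (6-1) mod 4 = 1 into the melted columns → Nov.
So row 6 is (AM8, Nov, 11.4); avg_temp_c = 11.4.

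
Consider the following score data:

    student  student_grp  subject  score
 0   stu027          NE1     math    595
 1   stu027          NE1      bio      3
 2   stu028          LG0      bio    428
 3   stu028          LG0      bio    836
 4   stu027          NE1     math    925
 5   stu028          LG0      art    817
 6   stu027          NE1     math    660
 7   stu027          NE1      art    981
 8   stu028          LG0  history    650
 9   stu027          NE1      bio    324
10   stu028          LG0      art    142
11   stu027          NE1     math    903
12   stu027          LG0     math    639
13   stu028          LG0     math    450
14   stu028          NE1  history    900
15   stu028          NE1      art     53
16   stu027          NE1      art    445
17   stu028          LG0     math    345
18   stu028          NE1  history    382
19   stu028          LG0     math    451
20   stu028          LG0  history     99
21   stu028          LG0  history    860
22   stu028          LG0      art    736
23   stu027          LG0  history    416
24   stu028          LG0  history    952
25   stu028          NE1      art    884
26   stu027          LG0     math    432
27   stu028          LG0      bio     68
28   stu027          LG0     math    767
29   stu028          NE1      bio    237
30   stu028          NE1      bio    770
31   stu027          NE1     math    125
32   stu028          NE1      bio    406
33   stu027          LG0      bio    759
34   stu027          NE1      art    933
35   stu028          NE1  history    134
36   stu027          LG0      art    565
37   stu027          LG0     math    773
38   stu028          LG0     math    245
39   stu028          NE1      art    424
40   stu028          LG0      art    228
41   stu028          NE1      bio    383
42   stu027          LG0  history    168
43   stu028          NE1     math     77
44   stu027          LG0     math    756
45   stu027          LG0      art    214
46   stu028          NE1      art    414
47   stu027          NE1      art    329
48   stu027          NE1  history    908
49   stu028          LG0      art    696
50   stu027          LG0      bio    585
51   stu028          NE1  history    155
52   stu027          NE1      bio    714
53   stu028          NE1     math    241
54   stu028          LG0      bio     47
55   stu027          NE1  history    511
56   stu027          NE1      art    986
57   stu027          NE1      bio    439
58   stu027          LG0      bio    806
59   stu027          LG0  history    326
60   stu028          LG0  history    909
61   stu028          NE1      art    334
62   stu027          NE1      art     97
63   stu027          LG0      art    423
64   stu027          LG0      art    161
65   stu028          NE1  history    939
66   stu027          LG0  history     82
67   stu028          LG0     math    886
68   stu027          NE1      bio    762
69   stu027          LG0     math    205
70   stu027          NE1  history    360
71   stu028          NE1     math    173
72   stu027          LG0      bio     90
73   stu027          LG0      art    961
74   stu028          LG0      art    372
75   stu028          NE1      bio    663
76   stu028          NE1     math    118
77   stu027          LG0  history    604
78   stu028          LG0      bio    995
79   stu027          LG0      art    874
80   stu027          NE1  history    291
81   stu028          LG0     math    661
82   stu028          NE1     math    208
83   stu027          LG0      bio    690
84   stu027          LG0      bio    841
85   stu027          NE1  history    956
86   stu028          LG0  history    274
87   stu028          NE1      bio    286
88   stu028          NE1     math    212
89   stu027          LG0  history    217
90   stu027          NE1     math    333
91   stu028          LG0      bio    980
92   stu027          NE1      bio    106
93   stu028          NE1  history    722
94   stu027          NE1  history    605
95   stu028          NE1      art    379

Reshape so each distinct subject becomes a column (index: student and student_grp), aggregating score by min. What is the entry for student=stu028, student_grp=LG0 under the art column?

142

Rows with student=stu028, student_grp=LG0 and subject=art: score values are 817, 142, 736, 228, 696, 372.
min(817, 142, 736, 228, 696, 372) = 142.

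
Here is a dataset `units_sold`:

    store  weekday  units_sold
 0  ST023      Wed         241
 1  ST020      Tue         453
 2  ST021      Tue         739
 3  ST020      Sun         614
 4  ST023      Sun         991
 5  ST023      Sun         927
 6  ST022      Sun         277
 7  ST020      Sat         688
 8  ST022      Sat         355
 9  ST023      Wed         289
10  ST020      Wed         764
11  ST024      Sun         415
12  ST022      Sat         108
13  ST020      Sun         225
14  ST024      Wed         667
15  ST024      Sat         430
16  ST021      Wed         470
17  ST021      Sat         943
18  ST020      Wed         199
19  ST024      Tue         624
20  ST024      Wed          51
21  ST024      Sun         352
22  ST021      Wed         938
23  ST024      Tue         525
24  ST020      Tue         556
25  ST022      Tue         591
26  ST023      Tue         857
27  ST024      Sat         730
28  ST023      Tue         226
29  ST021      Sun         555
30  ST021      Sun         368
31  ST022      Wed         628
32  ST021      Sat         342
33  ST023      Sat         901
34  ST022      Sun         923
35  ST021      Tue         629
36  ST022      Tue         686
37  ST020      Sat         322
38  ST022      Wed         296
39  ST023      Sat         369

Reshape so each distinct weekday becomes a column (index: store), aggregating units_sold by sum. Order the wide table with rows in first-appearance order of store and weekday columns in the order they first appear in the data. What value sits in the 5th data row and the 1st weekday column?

718

With rows in first-appearance order of store, row 5 is store=ST024. weekday columns in first-appearance order: Wed, Tue, Sun, Sat; column 1 is Wed.
Long rows with store=ST024, weekday=Wed: 667 + 51 = 718.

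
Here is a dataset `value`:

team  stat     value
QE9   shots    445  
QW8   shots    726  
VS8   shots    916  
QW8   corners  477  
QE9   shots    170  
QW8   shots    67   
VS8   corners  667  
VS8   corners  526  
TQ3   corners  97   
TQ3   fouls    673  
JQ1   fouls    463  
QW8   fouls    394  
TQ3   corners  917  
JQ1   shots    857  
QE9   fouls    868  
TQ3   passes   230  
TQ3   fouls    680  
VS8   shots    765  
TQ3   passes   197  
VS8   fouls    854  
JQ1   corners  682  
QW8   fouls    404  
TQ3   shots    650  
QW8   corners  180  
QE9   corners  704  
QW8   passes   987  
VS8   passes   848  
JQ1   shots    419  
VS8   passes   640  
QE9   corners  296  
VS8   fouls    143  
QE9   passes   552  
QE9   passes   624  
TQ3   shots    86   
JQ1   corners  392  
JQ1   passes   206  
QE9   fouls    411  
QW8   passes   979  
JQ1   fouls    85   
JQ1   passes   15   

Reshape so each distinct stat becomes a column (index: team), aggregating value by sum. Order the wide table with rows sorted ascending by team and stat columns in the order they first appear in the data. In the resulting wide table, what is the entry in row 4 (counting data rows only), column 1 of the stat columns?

736

With rows sorted ascending by team, row 4 is team=TQ3. stat columns in first-appearance order: shots, corners, fouls, passes; column 1 is shots.
Long rows with team=TQ3, stat=shots: 650 + 86 = 736.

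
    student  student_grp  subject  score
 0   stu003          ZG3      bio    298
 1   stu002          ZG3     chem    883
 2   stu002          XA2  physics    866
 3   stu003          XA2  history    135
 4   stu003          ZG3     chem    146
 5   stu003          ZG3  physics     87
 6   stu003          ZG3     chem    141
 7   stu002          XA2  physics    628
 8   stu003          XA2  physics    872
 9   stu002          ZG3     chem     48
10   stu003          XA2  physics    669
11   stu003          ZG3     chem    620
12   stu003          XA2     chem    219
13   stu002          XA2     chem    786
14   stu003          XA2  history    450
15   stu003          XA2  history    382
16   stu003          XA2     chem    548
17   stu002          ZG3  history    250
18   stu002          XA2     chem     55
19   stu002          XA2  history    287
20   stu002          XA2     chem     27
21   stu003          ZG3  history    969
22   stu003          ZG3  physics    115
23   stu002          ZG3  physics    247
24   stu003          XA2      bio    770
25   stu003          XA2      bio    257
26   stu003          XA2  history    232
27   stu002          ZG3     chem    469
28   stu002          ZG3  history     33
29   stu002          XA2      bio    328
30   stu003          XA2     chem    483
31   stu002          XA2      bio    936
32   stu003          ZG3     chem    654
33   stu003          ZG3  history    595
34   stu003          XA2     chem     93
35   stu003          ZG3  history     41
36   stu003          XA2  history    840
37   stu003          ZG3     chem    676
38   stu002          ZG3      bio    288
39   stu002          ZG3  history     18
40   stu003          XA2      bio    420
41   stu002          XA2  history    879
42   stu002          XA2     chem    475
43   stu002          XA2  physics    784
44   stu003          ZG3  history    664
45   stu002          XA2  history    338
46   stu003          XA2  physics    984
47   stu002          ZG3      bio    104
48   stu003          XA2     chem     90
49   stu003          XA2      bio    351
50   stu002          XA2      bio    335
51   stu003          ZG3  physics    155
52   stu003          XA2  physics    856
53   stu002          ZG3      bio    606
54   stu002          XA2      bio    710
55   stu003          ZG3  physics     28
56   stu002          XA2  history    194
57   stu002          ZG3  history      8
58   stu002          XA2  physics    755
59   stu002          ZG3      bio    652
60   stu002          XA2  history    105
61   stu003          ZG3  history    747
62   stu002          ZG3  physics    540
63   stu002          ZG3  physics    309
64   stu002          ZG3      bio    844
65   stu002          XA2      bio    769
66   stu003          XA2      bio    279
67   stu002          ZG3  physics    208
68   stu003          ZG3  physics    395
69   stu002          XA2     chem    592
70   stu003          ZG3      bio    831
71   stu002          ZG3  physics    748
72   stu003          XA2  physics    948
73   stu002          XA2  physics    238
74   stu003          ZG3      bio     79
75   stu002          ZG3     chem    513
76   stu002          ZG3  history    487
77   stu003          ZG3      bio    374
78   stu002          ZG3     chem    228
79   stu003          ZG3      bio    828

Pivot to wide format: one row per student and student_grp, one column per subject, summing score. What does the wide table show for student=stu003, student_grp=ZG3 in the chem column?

2237

Rows with student=stu003, student_grp=ZG3 and subject=chem: score values are 146, 141, 620, 654, 676.
146 + 141 + 620 + 654 + 676 = 2237.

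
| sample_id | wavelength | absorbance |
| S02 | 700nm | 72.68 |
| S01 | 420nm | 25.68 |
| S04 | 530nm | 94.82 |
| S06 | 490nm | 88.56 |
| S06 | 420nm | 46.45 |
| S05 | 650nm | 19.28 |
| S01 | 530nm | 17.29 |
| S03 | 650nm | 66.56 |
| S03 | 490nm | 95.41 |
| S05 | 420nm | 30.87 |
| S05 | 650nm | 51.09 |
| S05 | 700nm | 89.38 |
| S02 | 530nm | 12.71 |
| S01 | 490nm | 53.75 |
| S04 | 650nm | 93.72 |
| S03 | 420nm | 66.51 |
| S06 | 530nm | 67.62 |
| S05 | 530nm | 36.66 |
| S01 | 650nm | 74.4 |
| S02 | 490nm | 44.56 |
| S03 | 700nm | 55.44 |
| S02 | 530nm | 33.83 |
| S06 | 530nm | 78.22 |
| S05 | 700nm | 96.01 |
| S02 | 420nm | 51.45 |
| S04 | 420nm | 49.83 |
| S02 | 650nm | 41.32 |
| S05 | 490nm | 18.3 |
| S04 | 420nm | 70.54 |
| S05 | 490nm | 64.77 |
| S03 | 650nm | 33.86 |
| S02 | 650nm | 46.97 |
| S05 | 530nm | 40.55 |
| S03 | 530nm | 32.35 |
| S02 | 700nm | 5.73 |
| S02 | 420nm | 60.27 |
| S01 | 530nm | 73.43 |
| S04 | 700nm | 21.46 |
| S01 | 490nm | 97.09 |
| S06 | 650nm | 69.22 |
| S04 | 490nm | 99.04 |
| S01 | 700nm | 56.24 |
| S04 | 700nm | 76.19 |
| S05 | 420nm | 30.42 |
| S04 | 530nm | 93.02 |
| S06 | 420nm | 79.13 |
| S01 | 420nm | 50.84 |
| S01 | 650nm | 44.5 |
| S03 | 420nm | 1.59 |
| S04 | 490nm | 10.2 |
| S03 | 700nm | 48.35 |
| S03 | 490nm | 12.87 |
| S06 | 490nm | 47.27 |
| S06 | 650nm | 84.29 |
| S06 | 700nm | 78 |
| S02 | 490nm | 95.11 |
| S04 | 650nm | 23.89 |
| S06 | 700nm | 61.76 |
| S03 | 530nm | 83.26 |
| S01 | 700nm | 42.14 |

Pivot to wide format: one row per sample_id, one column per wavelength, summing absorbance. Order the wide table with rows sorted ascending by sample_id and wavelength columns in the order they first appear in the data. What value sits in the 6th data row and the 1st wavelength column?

With rows sorted ascending by sample_id, row 6 is sample_id=S06. wavelength columns in first-appearance order: 700nm, 420nm, 530nm, 490nm, 650nm; column 1 is 700nm.
Long rows with sample_id=S06, wavelength=700nm: 78 + 61.76 = 139.76.

139.76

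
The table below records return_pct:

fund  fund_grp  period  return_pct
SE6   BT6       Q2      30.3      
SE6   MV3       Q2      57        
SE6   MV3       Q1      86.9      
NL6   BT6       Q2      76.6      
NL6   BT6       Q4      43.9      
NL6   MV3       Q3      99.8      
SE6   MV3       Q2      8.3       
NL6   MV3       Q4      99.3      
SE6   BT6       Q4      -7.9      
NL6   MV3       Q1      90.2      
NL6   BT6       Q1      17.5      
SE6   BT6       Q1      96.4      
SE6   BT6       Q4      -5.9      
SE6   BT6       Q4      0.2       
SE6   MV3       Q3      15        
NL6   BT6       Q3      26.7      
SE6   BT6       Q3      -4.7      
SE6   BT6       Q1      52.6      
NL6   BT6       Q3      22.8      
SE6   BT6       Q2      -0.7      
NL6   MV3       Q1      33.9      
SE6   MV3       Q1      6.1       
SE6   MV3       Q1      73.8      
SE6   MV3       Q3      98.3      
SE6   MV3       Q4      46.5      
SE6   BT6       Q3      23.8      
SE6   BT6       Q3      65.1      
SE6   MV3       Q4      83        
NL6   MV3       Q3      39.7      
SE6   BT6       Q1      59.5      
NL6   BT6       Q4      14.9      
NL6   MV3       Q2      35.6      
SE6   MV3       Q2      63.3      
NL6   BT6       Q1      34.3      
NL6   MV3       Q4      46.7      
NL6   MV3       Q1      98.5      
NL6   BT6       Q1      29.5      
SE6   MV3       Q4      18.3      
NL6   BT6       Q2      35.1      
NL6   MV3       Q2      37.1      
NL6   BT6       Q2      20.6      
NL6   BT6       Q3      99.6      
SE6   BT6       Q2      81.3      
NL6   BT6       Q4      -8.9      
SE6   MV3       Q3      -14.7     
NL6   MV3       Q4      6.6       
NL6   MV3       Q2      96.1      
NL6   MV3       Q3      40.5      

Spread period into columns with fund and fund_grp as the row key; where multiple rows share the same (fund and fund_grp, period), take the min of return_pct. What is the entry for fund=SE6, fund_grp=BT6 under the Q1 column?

Rows with fund=SE6, fund_grp=BT6 and period=Q1: return_pct values are 96.4, 52.6, 59.5.
min(96.4, 52.6, 59.5) = 52.6.

52.6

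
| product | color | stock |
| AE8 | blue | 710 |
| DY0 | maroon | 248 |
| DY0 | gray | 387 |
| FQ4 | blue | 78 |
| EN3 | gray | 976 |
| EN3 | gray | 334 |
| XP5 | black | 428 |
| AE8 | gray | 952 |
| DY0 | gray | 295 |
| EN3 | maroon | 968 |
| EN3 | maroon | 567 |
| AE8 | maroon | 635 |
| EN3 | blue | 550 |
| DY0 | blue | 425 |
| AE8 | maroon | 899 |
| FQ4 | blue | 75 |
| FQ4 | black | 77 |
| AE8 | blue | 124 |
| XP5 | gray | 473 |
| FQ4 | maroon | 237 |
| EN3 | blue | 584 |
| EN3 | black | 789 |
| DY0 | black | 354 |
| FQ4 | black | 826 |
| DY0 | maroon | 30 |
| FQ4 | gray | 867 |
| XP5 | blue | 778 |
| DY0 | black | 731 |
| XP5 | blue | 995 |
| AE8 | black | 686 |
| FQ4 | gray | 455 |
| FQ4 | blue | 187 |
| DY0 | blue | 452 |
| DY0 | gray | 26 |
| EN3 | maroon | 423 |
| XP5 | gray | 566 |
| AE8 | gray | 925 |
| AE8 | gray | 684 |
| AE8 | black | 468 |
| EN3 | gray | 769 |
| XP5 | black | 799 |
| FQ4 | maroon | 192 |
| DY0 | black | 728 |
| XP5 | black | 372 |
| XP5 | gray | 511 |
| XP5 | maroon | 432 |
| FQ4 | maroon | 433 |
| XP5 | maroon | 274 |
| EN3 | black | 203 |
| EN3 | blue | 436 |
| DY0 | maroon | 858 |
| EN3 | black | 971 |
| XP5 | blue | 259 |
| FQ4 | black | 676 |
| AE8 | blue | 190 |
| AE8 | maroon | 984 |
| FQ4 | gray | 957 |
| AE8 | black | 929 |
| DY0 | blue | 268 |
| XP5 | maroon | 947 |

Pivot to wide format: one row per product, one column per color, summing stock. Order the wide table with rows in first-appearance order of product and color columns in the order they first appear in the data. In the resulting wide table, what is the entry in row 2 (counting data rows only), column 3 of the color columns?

With rows in first-appearance order of product, row 2 is product=DY0. color columns in first-appearance order: blue, maroon, gray, black; column 3 is gray.
Long rows with product=DY0, color=gray: 387 + 295 + 26 = 708.

708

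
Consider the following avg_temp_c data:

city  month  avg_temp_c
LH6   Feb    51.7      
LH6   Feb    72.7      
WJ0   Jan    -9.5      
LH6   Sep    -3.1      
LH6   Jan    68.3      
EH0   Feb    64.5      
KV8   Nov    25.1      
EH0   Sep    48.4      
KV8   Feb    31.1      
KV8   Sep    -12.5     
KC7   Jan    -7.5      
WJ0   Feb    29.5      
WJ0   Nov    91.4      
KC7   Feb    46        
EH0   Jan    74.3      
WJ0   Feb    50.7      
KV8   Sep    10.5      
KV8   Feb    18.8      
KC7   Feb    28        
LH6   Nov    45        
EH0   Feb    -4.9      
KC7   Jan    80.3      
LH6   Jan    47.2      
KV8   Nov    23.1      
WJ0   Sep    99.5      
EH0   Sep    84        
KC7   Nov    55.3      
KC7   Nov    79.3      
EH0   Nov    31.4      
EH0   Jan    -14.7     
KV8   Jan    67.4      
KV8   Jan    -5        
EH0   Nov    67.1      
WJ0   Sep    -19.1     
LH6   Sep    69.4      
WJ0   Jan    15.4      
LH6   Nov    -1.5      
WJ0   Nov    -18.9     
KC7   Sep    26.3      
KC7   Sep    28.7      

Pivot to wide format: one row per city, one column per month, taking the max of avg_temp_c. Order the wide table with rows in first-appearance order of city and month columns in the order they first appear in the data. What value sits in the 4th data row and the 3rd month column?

10.5

With rows in first-appearance order of city, row 4 is city=KV8. month columns in first-appearance order: Feb, Jan, Sep, Nov; column 3 is Sep.
Long rows with city=KV8, month=Sep: max(-12.5, 10.5) = 10.5.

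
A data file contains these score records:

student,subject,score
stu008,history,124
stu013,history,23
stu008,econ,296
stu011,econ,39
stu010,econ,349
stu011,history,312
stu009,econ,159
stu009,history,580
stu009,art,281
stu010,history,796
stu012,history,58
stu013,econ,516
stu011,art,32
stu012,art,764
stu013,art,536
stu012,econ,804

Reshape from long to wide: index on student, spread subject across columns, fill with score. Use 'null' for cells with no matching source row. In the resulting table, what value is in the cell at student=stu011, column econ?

39

The long row with student=stu011, subject=econ has score=39.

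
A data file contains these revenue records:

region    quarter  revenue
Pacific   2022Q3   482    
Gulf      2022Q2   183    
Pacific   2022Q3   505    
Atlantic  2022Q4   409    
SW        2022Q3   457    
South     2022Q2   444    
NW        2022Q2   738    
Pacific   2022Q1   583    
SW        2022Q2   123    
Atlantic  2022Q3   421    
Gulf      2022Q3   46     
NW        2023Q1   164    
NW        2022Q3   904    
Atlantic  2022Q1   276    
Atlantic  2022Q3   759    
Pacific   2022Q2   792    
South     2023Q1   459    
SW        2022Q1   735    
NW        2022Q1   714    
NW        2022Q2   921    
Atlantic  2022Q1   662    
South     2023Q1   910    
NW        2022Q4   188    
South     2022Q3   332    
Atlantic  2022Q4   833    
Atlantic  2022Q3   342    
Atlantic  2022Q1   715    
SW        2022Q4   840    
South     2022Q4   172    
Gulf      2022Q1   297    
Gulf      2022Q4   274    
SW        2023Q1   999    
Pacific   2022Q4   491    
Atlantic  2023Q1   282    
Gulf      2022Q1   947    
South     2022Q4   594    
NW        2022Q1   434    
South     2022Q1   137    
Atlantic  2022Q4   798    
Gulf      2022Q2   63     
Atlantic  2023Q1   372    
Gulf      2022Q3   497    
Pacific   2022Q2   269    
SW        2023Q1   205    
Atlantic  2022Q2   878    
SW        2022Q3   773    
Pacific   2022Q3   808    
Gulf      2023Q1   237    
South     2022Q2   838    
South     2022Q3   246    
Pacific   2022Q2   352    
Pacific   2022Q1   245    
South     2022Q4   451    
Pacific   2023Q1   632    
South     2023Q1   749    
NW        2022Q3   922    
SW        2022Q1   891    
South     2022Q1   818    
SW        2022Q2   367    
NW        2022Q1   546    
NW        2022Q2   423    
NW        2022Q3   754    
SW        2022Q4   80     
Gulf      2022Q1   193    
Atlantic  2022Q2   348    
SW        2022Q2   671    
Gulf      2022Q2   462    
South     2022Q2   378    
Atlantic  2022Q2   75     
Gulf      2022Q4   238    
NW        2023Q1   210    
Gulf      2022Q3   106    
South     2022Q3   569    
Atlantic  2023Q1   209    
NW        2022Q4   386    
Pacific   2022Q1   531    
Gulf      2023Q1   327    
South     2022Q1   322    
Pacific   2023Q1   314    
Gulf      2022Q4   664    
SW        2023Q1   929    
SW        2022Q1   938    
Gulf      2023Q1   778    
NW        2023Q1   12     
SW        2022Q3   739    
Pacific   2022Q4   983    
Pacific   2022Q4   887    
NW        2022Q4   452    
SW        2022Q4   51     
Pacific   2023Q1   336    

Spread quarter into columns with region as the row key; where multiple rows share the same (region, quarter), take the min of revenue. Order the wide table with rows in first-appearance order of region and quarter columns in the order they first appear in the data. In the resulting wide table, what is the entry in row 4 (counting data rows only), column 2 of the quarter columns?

123

With rows in first-appearance order of region, row 4 is region=SW. quarter columns in first-appearance order: 2022Q3, 2022Q2, 2022Q4, 2022Q1, 2023Q1; column 2 is 2022Q2.
Long rows with region=SW, quarter=2022Q2: min(123, 367, 671) = 123.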